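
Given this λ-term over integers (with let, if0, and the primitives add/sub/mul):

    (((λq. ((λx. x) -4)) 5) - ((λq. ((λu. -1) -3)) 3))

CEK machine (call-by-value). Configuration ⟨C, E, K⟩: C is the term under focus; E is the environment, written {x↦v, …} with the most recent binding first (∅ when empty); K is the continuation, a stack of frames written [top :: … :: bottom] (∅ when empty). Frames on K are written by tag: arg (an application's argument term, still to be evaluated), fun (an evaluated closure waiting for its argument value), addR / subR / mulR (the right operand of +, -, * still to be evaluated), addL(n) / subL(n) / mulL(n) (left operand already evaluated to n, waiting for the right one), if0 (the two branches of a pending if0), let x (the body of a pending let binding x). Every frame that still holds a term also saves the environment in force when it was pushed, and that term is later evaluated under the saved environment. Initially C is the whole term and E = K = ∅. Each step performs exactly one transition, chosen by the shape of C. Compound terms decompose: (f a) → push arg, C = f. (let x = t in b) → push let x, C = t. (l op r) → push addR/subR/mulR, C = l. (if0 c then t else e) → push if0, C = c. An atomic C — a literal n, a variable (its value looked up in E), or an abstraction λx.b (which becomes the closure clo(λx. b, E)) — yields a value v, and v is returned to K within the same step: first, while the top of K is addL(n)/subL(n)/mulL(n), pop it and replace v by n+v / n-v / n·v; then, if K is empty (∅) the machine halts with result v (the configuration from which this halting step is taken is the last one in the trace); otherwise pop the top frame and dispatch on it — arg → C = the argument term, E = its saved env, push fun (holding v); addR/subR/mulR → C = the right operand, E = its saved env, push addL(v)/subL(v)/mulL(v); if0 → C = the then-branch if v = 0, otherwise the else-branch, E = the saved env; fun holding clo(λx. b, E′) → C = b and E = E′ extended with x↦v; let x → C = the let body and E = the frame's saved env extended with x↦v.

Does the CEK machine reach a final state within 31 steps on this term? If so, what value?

Answer: -3

Execution trace:
step 0: ⟨C=(((λq. ((λx. x) -4)) 5) - ((λq. ((λu. -1) -3)) 3)); E=∅; K=∅⟩
step 1: ⟨C=((λq. ((λx. x) -4)) 5); E=∅; K=[subR]⟩
step 2: ⟨C=(λq. ((λx. x) -4)); E=∅; K=[arg :: subR]⟩
step 3: ⟨C=5; E=∅; K=[fun :: subR]⟩
step 4: ⟨C=((λx. x) -4); E={q↦5}; K=[subR]⟩
step 5: ⟨C=(λx. x); E={q↦5}; K=[arg :: subR]⟩
step 6: ⟨C=-4; E={q↦5}; K=[fun :: subR]⟩
step 7: ⟨C=x; E={x↦-4, q↦5}; K=[subR]⟩
step 8: ⟨C=((λq. ((λu. -1) -3)) 3); E=∅; K=[subL(-4)]⟩
step 9: ⟨C=(λq. ((λu. -1) -3)); E=∅; K=[arg :: subL(-4)]⟩
step 10: ⟨C=3; E=∅; K=[fun :: subL(-4)]⟩
step 11: ⟨C=((λu. -1) -3); E={q↦3}; K=[subL(-4)]⟩
step 12: ⟨C=(λu. -1); E={q↦3}; K=[arg :: subL(-4)]⟩
step 13: ⟨C=-3; E={q↦3}; K=[fun :: subL(-4)]⟩
step 14: ⟨C=-1; E={u↦-3, q↦3}; K=[subL(-4)]⟩
→ final value -3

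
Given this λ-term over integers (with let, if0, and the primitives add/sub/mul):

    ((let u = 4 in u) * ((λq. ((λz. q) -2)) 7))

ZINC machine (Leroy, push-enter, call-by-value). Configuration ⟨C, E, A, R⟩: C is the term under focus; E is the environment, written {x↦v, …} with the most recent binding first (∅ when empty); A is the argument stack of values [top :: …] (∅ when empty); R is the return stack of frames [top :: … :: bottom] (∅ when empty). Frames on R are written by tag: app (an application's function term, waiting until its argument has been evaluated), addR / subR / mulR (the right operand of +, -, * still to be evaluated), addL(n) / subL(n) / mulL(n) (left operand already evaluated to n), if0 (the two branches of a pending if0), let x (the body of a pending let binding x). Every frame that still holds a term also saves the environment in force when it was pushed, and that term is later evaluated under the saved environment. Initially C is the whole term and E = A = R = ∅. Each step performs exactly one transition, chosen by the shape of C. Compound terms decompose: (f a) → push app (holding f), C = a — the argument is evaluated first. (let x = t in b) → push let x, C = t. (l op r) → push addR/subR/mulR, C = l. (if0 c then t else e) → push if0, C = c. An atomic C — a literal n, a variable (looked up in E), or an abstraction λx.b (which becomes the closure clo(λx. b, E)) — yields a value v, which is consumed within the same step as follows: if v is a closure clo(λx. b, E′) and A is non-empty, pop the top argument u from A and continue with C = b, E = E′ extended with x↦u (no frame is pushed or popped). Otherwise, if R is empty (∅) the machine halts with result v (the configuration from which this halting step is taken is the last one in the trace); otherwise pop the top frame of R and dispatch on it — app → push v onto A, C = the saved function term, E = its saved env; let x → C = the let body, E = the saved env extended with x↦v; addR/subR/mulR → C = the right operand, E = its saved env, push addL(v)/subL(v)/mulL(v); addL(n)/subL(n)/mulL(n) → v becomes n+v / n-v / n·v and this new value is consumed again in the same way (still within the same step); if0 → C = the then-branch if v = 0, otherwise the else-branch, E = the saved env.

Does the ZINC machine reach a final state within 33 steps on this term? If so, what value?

step 0: [C=((let u = 4 in u) * ((λq. ((λz. q) -2)) 7)) | E=∅ | A=∅ | R=∅]
step 1: [C=(let u = 4 in u) | E=∅ | A=∅ | R=[mulR]]
step 2: [C=4 | E=∅ | A=∅ | R=[let u :: mulR]]
step 3: [C=u | E={u↦4} | A=∅ | R=[mulR]]
step 4: [C=((λq. ((λz. q) -2)) 7) | E=∅ | A=∅ | R=[mulL(4)]]
step 5: [C=7 | E=∅ | A=∅ | R=[app :: mulL(4)]]
step 6: [C=(λq. ((λz. q) -2)) | E=∅ | A=[7] | R=[mulL(4)]]
step 7: [C=((λz. q) -2) | E={q↦7} | A=∅ | R=[mulL(4)]]
step 8: [C=-2 | E={q↦7} | A=∅ | R=[app :: mulL(4)]]
step 9: [C=(λz. q) | E={q↦7} | A=[-2] | R=[mulL(4)]]
step 10: [C=q | E={z↦-2, q↦7} | A=∅ | R=[mulL(4)]]
→ final value 28

Answer: 28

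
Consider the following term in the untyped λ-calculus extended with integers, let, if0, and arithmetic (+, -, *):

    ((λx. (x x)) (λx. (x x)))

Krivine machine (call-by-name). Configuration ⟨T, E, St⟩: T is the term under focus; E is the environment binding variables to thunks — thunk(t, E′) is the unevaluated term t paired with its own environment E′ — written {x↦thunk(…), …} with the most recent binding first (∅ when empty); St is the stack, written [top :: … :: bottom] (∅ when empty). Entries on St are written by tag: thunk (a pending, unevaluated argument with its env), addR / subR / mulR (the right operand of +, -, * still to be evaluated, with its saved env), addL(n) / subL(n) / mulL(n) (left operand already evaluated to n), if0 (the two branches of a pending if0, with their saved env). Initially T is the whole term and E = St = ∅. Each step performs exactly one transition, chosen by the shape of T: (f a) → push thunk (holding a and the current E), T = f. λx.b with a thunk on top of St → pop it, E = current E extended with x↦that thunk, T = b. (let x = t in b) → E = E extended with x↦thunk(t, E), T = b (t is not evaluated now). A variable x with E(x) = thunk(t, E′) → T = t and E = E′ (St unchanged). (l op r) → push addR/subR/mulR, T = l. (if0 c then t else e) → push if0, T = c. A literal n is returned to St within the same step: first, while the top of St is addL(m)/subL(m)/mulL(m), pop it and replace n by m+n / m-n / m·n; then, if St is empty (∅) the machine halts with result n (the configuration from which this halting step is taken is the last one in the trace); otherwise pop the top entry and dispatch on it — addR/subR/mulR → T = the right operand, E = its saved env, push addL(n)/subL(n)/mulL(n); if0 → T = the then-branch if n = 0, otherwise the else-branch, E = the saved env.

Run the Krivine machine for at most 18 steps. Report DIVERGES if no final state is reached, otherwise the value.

[0] ⟨T=((λx. (x x)) (λx. (x x))); E=∅; St=∅⟩
[1] ⟨T=(λx. (x x)); E=∅; St=[thunk]⟩
[2] ⟨T=(x x); E={x↦thunk((λx. (x x)), ∅)}; St=∅⟩
[3] ⟨T=x; E={x↦thunk((λx. (x x)), ∅)}; St=[thunk]⟩
[4] ⟨T=(λx. (x x)); E=∅; St=[thunk]⟩
[5] ⟨T=(x x); E={x↦thunk(x, {x↦thunk((λx. (x x)), ∅)})}; St=∅⟩
[6] ⟨T=x; E={x↦thunk(x, {x↦thunk((λx. (x x)), ∅)})}; St=[thunk]⟩
[7] ⟨T=x; E={x↦thunk((λx. (x x)), ∅)}; St=[thunk]⟩
[8] ⟨T=(λx. (x x)); E=∅; St=[thunk]⟩
[9] ⟨T=(x x); E={x↦thunk(x, {x↦thunk(x, {x↦thunk((λx. (x x)), ∅)})})}; St=∅⟩
[10] ⟨T=x; E={x↦thunk(x, {x↦thunk(x, {x↦thunk((λx. (x x)), ∅)})})}; St=[thunk]⟩
[11] ⟨T=x; E={x↦thunk(x, {x↦thunk((λx. (x x)), ∅)})}; St=[thunk]⟩
[12] ⟨T=x; E={x↦thunk((λx. (x x)), ∅)}; St=[thunk]⟩
[13] ⟨T=(λx. (x x)); E=∅; St=[thunk]⟩
[14] ⟨T=(x x); E={x↦thunk(x, {x↦thunk(x, {x↦thunk(x, {x↦thunk((λx. (x x)), ∅)})})})}; St=∅⟩
[15] ⟨T=x; E={x↦thunk(x, {x↦thunk(x, {x↦thunk(x, {x↦thunk((λx. (x x)), ∅)})})})}; St=[thunk]⟩
[16] ⟨T=x; E={x↦thunk(x, {x↦thunk(x, {x↦thunk((λx. (x x)), ∅)})})}; St=[thunk]⟩
[17] ⟨T=x; E={x↦thunk(x, {x↦thunk((λx. (x x)), ∅)})}; St=[thunk]⟩
[18] ⟨T=x; E={x↦thunk((λx. (x x)), ∅)}; St=[thunk]⟩
→ 18 transitions taken and the configuration is still not final: no result within 18 steps

Answer: DIVERGES (no final state within 18 steps)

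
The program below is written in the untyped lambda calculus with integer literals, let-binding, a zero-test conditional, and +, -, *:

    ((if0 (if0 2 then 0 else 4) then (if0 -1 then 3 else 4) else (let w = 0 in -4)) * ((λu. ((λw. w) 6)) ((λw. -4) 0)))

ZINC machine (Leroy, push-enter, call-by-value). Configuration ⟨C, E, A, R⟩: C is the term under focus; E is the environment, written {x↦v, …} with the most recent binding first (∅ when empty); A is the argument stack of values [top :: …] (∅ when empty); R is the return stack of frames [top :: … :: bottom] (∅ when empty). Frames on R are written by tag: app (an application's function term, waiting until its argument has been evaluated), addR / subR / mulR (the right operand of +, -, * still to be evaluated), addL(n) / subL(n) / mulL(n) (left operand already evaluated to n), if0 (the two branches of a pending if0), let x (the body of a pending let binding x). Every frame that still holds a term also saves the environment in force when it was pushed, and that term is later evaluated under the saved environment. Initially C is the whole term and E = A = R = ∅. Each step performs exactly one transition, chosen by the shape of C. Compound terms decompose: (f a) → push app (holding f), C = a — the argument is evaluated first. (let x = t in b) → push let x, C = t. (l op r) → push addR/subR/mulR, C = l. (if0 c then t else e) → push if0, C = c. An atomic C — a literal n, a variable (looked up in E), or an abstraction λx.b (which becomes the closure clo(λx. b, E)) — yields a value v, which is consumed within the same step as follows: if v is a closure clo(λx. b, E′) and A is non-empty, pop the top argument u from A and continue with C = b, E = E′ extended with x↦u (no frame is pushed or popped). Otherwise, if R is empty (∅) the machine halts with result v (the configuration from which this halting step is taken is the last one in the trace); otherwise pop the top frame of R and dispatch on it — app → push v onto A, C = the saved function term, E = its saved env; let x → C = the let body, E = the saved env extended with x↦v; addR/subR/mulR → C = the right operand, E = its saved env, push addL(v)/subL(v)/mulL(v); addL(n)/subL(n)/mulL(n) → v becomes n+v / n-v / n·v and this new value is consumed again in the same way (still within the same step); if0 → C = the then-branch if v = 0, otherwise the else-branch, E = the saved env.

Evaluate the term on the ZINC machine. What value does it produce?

step 0: ⟨C=((if0 (if0 2 then 0 else 4) then (if0 -1 then 3 else 4) else (let w = 0 in -4)) * ((λu. ((λw. w) 6)) ((λw. -4) 0))); E=∅; A=∅; R=∅⟩
step 1: ⟨C=(if0 (if0 2 then 0 else 4) then (if0 -1 then 3 else 4) else (let w = 0 in -4)); E=∅; A=∅; R=[mulR]⟩
step 2: ⟨C=(if0 2 then 0 else 4); E=∅; A=∅; R=[if0 :: mulR]⟩
step 3: ⟨C=2; E=∅; A=∅; R=[if0 :: if0 :: mulR]⟩
step 4: ⟨C=4; E=∅; A=∅; R=[if0 :: mulR]⟩
step 5: ⟨C=(let w = 0 in -4); E=∅; A=∅; R=[mulR]⟩
step 6: ⟨C=0; E=∅; A=∅; R=[let w :: mulR]⟩
step 7: ⟨C=-4; E={w↦0}; A=∅; R=[mulR]⟩
step 8: ⟨C=((λu. ((λw. w) 6)) ((λw. -4) 0)); E=∅; A=∅; R=[mulL(-4)]⟩
step 9: ⟨C=((λw. -4) 0); E=∅; A=∅; R=[app :: mulL(-4)]⟩
step 10: ⟨C=0; E=∅; A=∅; R=[app :: app :: mulL(-4)]⟩
step 11: ⟨C=(λw. -4); E=∅; A=[0]; R=[app :: mulL(-4)]⟩
step 12: ⟨C=-4; E={w↦0}; A=∅; R=[app :: mulL(-4)]⟩
step 13: ⟨C=(λu. ((λw. w) 6)); E=∅; A=[-4]; R=[mulL(-4)]⟩
step 14: ⟨C=((λw. w) 6); E={u↦-4}; A=∅; R=[mulL(-4)]⟩
step 15: ⟨C=6; E={u↦-4}; A=∅; R=[app :: mulL(-4)]⟩
step 16: ⟨C=(λw. w); E={u↦-4}; A=[6]; R=[mulL(-4)]⟩
step 17: ⟨C=w; E={w↦6, u↦-4}; A=∅; R=[mulL(-4)]⟩
→ final value -24

Answer: -24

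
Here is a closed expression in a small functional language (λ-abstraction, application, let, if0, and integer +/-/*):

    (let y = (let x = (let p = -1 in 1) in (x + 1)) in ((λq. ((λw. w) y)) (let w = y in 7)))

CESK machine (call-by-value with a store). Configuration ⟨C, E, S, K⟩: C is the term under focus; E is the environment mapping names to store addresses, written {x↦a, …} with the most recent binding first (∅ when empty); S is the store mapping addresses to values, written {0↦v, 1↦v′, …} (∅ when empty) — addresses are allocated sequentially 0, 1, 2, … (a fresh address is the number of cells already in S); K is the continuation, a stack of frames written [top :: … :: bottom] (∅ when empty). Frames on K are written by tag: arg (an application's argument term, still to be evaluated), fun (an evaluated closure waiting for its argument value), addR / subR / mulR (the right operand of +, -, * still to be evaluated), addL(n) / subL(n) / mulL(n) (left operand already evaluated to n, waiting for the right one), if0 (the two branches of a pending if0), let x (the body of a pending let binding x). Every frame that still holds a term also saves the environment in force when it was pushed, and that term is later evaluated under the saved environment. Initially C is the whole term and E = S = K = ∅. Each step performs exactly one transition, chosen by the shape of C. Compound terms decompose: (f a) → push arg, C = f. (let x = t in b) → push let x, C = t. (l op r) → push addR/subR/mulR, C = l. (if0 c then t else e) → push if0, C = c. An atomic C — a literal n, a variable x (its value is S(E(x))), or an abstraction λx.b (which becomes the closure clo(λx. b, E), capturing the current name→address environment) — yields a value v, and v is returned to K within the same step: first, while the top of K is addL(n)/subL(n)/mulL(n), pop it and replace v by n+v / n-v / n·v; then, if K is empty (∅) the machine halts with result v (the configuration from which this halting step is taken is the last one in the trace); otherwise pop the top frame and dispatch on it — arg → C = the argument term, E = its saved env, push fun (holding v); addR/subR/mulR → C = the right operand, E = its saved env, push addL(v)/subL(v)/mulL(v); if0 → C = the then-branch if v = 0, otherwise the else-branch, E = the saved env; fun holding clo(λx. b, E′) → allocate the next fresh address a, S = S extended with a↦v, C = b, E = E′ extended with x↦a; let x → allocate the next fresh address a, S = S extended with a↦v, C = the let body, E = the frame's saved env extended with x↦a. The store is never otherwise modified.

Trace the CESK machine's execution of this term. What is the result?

t=0: ⟨C=(let y = (let x = (let p = -1 in 1) in (x + 1)) in ((λq. ((λw. w) y)) (let w = y in 7))); E=∅; S=∅; K=∅⟩
t=1: ⟨C=(let x = (let p = -1 in 1) in (x + 1)); E=∅; S=∅; K=[let y]⟩
t=2: ⟨C=(let p = -1 in 1); E=∅; S=∅; K=[let x :: let y]⟩
t=3: ⟨C=-1; E=∅; S=∅; K=[let p :: let x :: let y]⟩
t=4: ⟨C=1; E={p↦0}; S={0↦-1}; K=[let x :: let y]⟩
t=5: ⟨C=(x + 1); E={x↦1}; S={0↦-1, 1↦1}; K=[let y]⟩
t=6: ⟨C=x; E={x↦1}; S={0↦-1, 1↦1}; K=[addR :: let y]⟩
t=7: ⟨C=1; E={x↦1}; S={0↦-1, 1↦1}; K=[addL(1) :: let y]⟩
t=8: ⟨C=((λq. ((λw. w) y)) (let w = y in 7)); E={y↦2}; S={0↦-1, 1↦1, 2↦2}; K=∅⟩
t=9: ⟨C=(λq. ((λw. w) y)); E={y↦2}; S={0↦-1, 1↦1, 2↦2}; K=[arg]⟩
t=10: ⟨C=(let w = y in 7); E={y↦2}; S={0↦-1, 1↦1, 2↦2}; K=[fun]⟩
t=11: ⟨C=y; E={y↦2}; S={0↦-1, 1↦1, 2↦2}; K=[let w :: fun]⟩
t=12: ⟨C=7; E={w↦3, y↦2}; S={0↦-1, 1↦1, 2↦2, 3↦2}; K=[fun]⟩
t=13: ⟨C=((λw. w) y); E={q↦4, y↦2}; S={0↦-1, 1↦1, 2↦2, 3↦2, 4↦7}; K=∅⟩
t=14: ⟨C=(λw. w); E={q↦4, y↦2}; S={0↦-1, 1↦1, 2↦2, 3↦2, 4↦7}; K=[arg]⟩
t=15: ⟨C=y; E={q↦4, y↦2}; S={0↦-1, 1↦1, 2↦2, 3↦2, 4↦7}; K=[fun]⟩
t=16: ⟨C=w; E={w↦5, q↦4, y↦2}; S={0↦-1, 1↦1, 2↦2, 3↦2, 4↦7, 5↦2}; K=∅⟩
→ final value 2

Answer: 2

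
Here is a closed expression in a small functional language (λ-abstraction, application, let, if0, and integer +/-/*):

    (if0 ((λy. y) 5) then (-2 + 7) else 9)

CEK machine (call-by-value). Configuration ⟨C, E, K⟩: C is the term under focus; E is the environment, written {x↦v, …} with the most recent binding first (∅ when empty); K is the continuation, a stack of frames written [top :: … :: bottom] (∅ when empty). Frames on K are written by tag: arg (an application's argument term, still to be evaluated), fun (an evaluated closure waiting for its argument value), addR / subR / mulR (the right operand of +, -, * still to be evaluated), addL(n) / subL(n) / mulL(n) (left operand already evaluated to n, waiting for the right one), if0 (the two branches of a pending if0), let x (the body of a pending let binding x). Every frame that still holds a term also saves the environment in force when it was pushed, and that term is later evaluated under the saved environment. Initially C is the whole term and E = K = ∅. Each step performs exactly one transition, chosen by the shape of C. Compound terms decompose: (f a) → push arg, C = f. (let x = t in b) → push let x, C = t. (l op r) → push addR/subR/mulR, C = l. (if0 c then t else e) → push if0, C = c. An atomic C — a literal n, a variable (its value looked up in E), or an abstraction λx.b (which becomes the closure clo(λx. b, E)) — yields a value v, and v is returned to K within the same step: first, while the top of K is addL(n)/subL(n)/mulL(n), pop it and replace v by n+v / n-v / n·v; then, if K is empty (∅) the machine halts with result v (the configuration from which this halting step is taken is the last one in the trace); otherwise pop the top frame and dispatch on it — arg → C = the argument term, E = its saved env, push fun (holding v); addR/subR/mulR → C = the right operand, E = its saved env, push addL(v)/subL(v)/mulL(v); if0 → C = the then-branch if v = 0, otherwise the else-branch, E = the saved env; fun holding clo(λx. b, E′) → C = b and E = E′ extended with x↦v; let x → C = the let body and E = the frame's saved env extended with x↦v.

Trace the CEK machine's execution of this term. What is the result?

t=0: [C=(if0 ((λy. y) 5) then (-2 + 7) else 9) | E=∅ | K=∅]
t=1: [C=((λy. y) 5) | E=∅ | K=[if0]]
t=2: [C=(λy. y) | E=∅ | K=[arg :: if0]]
t=3: [C=5 | E=∅ | K=[fun :: if0]]
t=4: [C=y | E={y↦5} | K=[if0]]
t=5: [C=9 | E=∅ | K=∅]
→ final value 9

Answer: 9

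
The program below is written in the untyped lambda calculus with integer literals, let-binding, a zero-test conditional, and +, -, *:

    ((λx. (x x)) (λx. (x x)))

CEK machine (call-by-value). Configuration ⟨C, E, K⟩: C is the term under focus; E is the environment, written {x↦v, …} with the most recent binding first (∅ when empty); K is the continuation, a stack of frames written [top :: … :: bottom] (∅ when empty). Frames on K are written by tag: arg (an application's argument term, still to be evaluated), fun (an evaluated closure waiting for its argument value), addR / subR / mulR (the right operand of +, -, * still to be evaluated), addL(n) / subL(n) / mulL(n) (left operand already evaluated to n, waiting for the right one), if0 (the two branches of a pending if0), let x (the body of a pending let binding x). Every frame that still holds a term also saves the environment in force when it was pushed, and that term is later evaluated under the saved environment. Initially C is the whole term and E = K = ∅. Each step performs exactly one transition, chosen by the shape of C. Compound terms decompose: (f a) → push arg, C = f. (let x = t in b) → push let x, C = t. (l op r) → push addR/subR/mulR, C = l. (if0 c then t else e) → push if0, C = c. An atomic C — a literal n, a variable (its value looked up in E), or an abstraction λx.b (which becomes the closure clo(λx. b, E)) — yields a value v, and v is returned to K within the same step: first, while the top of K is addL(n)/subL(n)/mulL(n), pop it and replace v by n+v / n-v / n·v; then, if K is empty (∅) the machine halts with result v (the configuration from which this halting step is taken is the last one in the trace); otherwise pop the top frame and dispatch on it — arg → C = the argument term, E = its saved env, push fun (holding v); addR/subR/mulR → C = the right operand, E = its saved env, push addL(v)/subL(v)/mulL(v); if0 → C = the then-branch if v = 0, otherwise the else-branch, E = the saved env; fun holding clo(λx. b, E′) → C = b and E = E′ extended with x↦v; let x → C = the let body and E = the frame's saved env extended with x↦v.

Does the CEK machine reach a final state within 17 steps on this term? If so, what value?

[0] ⟨C=((λx. (x x)) (λx. (x x))); E=∅; K=∅⟩
[1] ⟨C=(λx. (x x)); E=∅; K=[arg]⟩
[2] ⟨C=(λx. (x x)); E=∅; K=[fun]⟩
[3] ⟨C=(x x); E={x↦clo(λx. (x x), ∅)}; K=∅⟩
[4] ⟨C=x; E={x↦clo(λx. (x x), ∅)}; K=[arg]⟩
[5] ⟨C=x; E={x↦clo(λx. (x x), ∅)}; K=[fun]⟩
… configuration repeats with period 3 (steps 3–5 recur indefinitely) …

Answer: DIVERGES (no final state within 17 steps)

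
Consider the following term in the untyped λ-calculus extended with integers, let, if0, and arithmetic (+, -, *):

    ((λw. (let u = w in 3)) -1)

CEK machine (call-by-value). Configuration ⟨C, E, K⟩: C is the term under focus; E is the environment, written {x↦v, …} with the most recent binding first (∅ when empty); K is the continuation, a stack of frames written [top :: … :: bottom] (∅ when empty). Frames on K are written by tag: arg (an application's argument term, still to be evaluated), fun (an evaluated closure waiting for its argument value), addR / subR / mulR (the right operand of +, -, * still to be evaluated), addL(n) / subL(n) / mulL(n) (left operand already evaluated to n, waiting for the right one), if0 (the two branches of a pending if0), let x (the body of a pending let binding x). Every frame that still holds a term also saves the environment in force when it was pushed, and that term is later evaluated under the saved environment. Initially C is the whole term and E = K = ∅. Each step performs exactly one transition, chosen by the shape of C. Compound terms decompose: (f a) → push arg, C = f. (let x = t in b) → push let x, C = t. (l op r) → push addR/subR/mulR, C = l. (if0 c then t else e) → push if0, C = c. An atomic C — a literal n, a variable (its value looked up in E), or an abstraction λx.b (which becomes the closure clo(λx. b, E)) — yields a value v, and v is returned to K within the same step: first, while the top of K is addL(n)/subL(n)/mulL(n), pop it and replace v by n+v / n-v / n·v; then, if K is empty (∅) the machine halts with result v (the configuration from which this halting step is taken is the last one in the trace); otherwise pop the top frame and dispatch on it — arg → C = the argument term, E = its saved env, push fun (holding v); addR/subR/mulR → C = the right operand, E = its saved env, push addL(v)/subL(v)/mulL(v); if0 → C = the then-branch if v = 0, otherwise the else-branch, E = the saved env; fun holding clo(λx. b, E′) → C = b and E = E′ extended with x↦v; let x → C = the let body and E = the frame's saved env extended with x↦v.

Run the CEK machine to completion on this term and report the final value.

Answer: 3

Machine steps:
t=0: ⟨C=((λw. (let u = w in 3)) -1); E=∅; K=∅⟩
t=1: ⟨C=(λw. (let u = w in 3)); E=∅; K=[arg]⟩
t=2: ⟨C=-1; E=∅; K=[fun]⟩
t=3: ⟨C=(let u = w in 3); E={w↦-1}; K=∅⟩
t=4: ⟨C=w; E={w↦-1}; K=[let u]⟩
t=5: ⟨C=3; E={u↦-1, w↦-1}; K=∅⟩
→ final value 3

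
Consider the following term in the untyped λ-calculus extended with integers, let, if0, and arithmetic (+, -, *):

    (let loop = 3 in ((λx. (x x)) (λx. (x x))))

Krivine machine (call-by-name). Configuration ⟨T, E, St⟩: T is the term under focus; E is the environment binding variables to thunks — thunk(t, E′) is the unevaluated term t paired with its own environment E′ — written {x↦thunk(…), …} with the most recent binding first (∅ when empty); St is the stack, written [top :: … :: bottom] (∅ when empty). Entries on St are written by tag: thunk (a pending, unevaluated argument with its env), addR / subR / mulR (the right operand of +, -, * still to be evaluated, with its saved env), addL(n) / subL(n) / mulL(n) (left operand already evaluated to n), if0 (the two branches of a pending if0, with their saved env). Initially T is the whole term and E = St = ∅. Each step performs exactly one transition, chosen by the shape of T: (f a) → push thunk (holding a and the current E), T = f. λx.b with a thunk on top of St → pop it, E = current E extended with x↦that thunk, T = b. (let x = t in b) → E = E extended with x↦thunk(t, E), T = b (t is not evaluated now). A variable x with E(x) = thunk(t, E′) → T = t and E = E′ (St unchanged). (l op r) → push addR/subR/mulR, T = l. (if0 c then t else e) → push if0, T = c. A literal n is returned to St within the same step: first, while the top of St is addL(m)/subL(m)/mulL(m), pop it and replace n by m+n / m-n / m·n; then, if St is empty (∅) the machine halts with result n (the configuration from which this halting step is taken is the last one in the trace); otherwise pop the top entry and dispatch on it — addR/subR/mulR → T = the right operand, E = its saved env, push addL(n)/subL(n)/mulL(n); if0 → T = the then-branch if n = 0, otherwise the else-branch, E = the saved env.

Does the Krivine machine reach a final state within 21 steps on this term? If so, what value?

[0] ⟨T=(let loop = 3 in ((λx. (x x)) (λx. (x x)))); E=∅; St=∅⟩
[1] ⟨T=((λx. (x x)) (λx. (x x))); E={loop↦thunk(3, ∅)}; St=∅⟩
[2] ⟨T=(λx. (x x)); E={loop↦thunk(3, ∅)}; St=[thunk]⟩
[3] ⟨T=(x x); E={x↦thunk((λx. (x x)), {loop↦thunk(3, ∅)}), loop↦thunk(3, ∅)}; St=∅⟩
[4] ⟨T=x; E={x↦thunk((λx. (x x)), {loop↦thunk(3, ∅)}), loop↦thunk(3, ∅)}; St=[thunk]⟩
[5] ⟨T=(λx. (x x)); E={loop↦thunk(3, ∅)}; St=[thunk]⟩
[6] ⟨T=(x x); E={x↦thunk(x, {x↦thunk((λx. (x x)), {loop↦thunk(3, ∅)}), loop↦thunk(3, ∅)}), loop↦thunk(3, ∅)}; St=∅⟩
[7] ⟨T=x; E={x↦thunk(x, {x↦thunk((λx. (x x)), {loop↦thunk(3, ∅)}), loop↦thunk(3, ∅)}), loop↦thunk(3, ∅)}; St=[thunk]⟩
[8] ⟨T=x; E={x↦thunk((λx. (x x)), {loop↦thunk(3, ∅)}), loop↦thunk(3, ∅)}; St=[thunk]⟩
[9] ⟨T=(λx. (x x)); E={loop↦thunk(3, ∅)}; St=[thunk]⟩
[10] ⟨T=(x x); E={x↦thunk(x, {x↦thunk(x, {x↦thunk((λx. (x x)), {loop↦thunk(3, ∅)}), loop↦thunk(3, ∅)}), loop↦thunk(3, ∅)}), loop↦thunk(3, ∅)}; St=∅⟩
[11] ⟨T=x; E={x↦thunk(x, {x↦thunk(x, {x↦thunk((λx. (x x)), {loop↦thunk(3, ∅)}), loop↦thunk(3, ∅)}), loop↦thunk(3, ∅)}), loop↦thunk(3, ∅)}; St=[thunk]⟩
[12] ⟨T=x; E={x↦thunk(x, {x↦thunk((λx. (x x)), {loop↦thunk(3, ∅)}), loop↦thunk(3, ∅)}), loop↦thunk(3, ∅)}; St=[thunk]⟩
[13] ⟨T=x; E={x↦thunk((λx. (x x)), {loop↦thunk(3, ∅)}), loop↦thunk(3, ∅)}; St=[thunk]⟩
[14] ⟨T=(λx. (x x)); E={loop↦thunk(3, ∅)}; St=[thunk]⟩
[15] ⟨T=(x x); E={x↦thunk(x, {x↦thunk(x, {x↦thunk(x, {x↦thunk((λx. (x x)), {loop↦thunk(3, ∅)}), loop↦thunk(3, ∅)}), loop↦thunk(3, ∅)}), loop↦thunk(3, ∅)}), loop↦thunk(3, ∅)}; St=∅⟩
[16] ⟨T=x; E={x↦thunk(x, {x↦thunk(x, {x↦thunk(x, {x↦thunk((λx. (x x)), {loop↦thunk(3, ∅)}), loop↦thunk(3, ∅)}), loop↦thunk(3, ∅)}), loop↦thunk(3, ∅)}), loop↦thunk(3, ∅)}; St=[thunk]⟩
[17] ⟨T=x; E={x↦thunk(x, {x↦thunk(x, {x↦thunk((λx. (x x)), {loop↦thunk(3, ∅)}), loop↦thunk(3, ∅)}), loop↦thunk(3, ∅)}), loop↦thunk(3, ∅)}; St=[thunk]⟩
[18] ⟨T=x; E={x↦thunk(x, {x↦thunk((λx. (x x)), {loop↦thunk(3, ∅)}), loop↦thunk(3, ∅)}), loop↦thunk(3, ∅)}; St=[thunk]⟩
[19] ⟨T=x; E={x↦thunk((λx. (x x)), {loop↦thunk(3, ∅)}), loop↦thunk(3, ∅)}; St=[thunk]⟩
[20] ⟨T=(λx. (x x)); E={loop↦thunk(3, ∅)}; St=[thunk]⟩
[21] ⟨T=(x x); E={x↦thunk(x, {x↦thunk(x, {x↦thunk(x, {x↦thunk(x, {x↦thunk((λx. (x x)), {loop↦thunk(3, ∅)}), loop↦thunk(3, ∅)}), loop↦thunk(3, ∅)}), loop↦thunk(3, ∅)}), loop↦thunk(3, ∅)}), loop↦thunk(3, ∅)}; St=∅⟩
→ 21 transitions taken and the configuration is still not final: no result within 21 steps

Answer: DIVERGES (no final state within 21 steps)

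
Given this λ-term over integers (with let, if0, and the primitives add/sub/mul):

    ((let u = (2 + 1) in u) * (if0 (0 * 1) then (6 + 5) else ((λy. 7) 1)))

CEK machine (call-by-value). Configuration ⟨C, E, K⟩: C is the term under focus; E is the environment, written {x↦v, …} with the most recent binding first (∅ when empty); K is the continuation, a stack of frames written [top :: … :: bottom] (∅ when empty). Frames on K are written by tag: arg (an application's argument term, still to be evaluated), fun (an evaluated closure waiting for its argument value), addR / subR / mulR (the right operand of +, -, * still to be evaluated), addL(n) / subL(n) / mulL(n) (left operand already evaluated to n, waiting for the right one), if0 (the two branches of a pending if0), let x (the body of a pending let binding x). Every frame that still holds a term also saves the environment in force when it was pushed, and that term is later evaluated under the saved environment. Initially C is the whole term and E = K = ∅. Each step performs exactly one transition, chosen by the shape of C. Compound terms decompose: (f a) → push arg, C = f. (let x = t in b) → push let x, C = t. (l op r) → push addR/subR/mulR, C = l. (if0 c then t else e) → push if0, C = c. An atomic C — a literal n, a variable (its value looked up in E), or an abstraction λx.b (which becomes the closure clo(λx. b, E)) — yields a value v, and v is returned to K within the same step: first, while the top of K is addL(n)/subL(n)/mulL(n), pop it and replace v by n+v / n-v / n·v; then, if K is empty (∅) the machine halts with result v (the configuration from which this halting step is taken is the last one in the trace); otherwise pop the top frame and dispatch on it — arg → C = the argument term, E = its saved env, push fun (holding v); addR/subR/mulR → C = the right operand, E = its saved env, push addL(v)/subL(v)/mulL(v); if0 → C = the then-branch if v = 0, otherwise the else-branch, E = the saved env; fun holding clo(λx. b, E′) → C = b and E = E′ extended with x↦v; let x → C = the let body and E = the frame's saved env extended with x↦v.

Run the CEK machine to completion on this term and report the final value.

0. <C=((let u = (2 + 1) in u) * (if0 (0 * 1) then (6 + 5) else ((λy. 7) 1))), E=∅, K=∅>
1. <C=(let u = (2 + 1) in u), E=∅, K=[mulR]>
2. <C=(2 + 1), E=∅, K=[let u :: mulR]>
3. <C=2, E=∅, K=[addR :: let u :: mulR]>
4. <C=1, E=∅, K=[addL(2) :: let u :: mulR]>
5. <C=u, E={u↦3}, K=[mulR]>
6. <C=(if0 (0 * 1) then (6 + 5) else ((λy. 7) 1)), E=∅, K=[mulL(3)]>
7. <C=(0 * 1), E=∅, K=[if0 :: mulL(3)]>
8. <C=0, E=∅, K=[mulR :: if0 :: mulL(3)]>
9. <C=1, E=∅, K=[mulL(0) :: if0 :: mulL(3)]>
10. <C=(6 + 5), E=∅, K=[mulL(3)]>
11. <C=6, E=∅, K=[addR :: mulL(3)]>
12. <C=5, E=∅, K=[addL(6) :: mulL(3)]>
→ final value 33

Answer: 33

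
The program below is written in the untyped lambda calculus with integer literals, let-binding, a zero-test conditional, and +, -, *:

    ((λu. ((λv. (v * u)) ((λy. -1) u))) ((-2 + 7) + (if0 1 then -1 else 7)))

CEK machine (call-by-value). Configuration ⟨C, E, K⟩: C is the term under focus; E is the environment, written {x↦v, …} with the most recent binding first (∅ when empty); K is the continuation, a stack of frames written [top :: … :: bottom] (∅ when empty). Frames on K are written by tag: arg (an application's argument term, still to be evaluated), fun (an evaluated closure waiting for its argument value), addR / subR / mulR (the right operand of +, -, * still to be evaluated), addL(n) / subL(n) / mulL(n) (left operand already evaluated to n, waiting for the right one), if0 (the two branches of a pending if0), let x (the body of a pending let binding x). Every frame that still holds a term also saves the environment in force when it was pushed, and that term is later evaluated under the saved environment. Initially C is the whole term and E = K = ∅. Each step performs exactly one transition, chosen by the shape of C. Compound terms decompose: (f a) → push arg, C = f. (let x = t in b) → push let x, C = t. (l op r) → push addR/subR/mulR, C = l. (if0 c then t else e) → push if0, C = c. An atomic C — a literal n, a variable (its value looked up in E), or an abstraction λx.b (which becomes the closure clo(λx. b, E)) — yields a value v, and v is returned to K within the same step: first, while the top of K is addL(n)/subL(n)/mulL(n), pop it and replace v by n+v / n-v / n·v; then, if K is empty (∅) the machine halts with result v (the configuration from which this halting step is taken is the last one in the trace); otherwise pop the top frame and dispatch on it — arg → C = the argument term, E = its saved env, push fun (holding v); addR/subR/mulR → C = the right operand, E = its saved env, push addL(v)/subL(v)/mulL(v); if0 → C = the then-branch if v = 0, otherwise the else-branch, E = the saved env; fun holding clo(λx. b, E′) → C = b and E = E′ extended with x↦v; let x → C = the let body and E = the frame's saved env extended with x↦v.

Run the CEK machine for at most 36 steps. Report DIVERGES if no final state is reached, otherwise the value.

t=0: <C=((λu. ((λv. (v * u)) ((λy. -1) u))) ((-2 + 7) + (if0 1 then -1 else 7))), E=∅, K=∅>
t=1: <C=(λu. ((λv. (v * u)) ((λy. -1) u))), E=∅, K=[arg]>
t=2: <C=((-2 + 7) + (if0 1 then -1 else 7)), E=∅, K=[fun]>
t=3: <C=(-2 + 7), E=∅, K=[addR :: fun]>
t=4: <C=-2, E=∅, K=[addR :: addR :: fun]>
t=5: <C=7, E=∅, K=[addL(-2) :: addR :: fun]>
t=6: <C=(if0 1 then -1 else 7), E=∅, K=[addL(5) :: fun]>
t=7: <C=1, E=∅, K=[if0 :: addL(5) :: fun]>
t=8: <C=7, E=∅, K=[addL(5) :: fun]>
t=9: <C=((λv. (v * u)) ((λy. -1) u)), E={u↦12}, K=∅>
t=10: <C=(λv. (v * u)), E={u↦12}, K=[arg]>
t=11: <C=((λy. -1) u), E={u↦12}, K=[fun]>
t=12: <C=(λy. -1), E={u↦12}, K=[arg :: fun]>
t=13: <C=u, E={u↦12}, K=[fun :: fun]>
t=14: <C=-1, E={y↦12, u↦12}, K=[fun]>
t=15: <C=(v * u), E={v↦-1, u↦12}, K=∅>
t=16: <C=v, E={v↦-1, u↦12}, K=[mulR]>
t=17: <C=u, E={v↦-1, u↦12}, K=[mulL(-1)]>
→ final value -12

Answer: -12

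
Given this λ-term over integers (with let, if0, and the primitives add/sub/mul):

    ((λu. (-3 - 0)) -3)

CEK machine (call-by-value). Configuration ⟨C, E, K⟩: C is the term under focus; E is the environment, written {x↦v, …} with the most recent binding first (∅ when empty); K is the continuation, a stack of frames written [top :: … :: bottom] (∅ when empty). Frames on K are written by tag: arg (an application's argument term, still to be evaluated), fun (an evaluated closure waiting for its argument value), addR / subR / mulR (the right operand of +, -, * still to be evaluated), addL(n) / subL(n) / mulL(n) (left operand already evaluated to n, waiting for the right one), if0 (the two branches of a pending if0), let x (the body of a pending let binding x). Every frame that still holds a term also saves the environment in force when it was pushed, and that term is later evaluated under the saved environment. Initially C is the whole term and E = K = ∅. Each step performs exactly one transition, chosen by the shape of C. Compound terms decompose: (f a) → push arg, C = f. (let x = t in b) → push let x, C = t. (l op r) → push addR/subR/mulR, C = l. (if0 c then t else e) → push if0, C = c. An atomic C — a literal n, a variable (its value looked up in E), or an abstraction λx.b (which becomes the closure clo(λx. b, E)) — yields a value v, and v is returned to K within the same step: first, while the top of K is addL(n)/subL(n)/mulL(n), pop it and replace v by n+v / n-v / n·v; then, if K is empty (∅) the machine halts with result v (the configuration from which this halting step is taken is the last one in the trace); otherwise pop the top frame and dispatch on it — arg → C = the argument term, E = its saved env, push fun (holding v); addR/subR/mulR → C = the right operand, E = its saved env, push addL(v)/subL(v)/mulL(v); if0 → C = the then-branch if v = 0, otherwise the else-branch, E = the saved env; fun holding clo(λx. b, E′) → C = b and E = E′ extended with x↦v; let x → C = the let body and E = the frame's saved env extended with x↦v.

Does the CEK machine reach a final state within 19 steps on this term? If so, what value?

Answer: -3

Execution trace:
0. ⟨C=((λu. (-3 - 0)) -3); E=∅; K=∅⟩
1. ⟨C=(λu. (-3 - 0)); E=∅; K=[arg]⟩
2. ⟨C=-3; E=∅; K=[fun]⟩
3. ⟨C=(-3 - 0); E={u↦-3}; K=∅⟩
4. ⟨C=-3; E={u↦-3}; K=[subR]⟩
5. ⟨C=0; E={u↦-3}; K=[subL(-3)]⟩
→ final value -3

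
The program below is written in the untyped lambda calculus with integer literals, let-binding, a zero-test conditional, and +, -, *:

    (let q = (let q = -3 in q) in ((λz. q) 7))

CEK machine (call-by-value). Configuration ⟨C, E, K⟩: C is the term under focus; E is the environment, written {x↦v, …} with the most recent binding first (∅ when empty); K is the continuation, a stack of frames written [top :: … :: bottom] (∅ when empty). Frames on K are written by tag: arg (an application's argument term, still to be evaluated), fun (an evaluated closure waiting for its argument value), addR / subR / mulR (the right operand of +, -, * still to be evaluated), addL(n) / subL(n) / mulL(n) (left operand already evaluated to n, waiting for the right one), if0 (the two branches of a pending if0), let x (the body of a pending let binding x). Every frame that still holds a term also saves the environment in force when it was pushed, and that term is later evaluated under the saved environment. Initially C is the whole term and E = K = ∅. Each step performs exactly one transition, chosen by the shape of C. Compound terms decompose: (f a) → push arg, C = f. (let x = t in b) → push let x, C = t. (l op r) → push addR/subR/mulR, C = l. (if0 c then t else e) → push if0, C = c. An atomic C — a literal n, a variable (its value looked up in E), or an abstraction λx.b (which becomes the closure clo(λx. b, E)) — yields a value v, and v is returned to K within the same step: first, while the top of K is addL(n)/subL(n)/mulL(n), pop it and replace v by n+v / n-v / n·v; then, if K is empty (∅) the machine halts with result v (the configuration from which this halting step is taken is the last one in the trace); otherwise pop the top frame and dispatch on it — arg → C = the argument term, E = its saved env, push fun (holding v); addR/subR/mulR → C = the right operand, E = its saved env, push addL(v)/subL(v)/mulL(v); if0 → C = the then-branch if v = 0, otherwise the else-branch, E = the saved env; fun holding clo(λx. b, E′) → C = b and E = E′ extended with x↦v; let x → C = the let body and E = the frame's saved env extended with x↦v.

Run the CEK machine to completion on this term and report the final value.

0. [C=(let q = (let q = -3 in q) in ((λz. q) 7)) | E=∅ | K=∅]
1. [C=(let q = -3 in q) | E=∅ | K=[let q]]
2. [C=-3 | E=∅ | K=[let q :: let q]]
3. [C=q | E={q↦-3} | K=[let q]]
4. [C=((λz. q) 7) | E={q↦-3} | K=∅]
5. [C=(λz. q) | E={q↦-3} | K=[arg]]
6. [C=7 | E={q↦-3} | K=[fun]]
7. [C=q | E={z↦7, q↦-3} | K=∅]
→ final value -3

Answer: -3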